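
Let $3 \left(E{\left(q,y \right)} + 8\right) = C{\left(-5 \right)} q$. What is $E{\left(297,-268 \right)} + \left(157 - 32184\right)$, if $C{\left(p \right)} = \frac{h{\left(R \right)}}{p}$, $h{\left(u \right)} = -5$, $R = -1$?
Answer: $-31936$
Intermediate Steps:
$C{\left(p \right)} = - \frac{5}{p}$
$E{\left(q,y \right)} = -8 + \frac{q}{3}$ ($E{\left(q,y \right)} = -8 + \frac{- \frac{5}{-5} q}{3} = -8 + \frac{\left(-5\right) \left(- \frac{1}{5}\right) q}{3} = -8 + \frac{1 q}{3} = -8 + \frac{q}{3}$)
$E{\left(297,-268 \right)} + \left(157 - 32184\right) = \left(-8 + \frac{1}{3} \cdot 297\right) + \left(157 - 32184\right) = \left(-8 + 99\right) + \left(157 - 32184\right) = 91 - 32027 = -31936$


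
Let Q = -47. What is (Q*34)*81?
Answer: -129438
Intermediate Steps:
(Q*34)*81 = -47*34*81 = -1598*81 = -129438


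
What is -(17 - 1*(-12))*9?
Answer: -261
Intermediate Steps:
-(17 - 1*(-12))*9 = -(17 + 12)*9 = -29*9 = -1*261 = -261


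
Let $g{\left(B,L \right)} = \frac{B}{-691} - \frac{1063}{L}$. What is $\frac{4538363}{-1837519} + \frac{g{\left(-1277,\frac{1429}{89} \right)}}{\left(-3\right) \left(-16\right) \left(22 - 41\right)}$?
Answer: $- \frac{330852122693009}{137897282211916} \approx -2.3993$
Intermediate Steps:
$g{\left(B,L \right)} = - \frac{1063}{L} - \frac{B}{691}$ ($g{\left(B,L \right)} = B \left(- \frac{1}{691}\right) - \frac{1063}{L} = - \frac{B}{691} - \frac{1063}{L} = - \frac{1063}{L} - \frac{B}{691}$)
$\frac{4538363}{-1837519} + \frac{g{\left(-1277,\frac{1429}{89} \right)}}{\left(-3\right) \left(-16\right) \left(22 - 41\right)} = \frac{4538363}{-1837519} + \frac{- \frac{1063}{1429 \cdot \frac{1}{89}} - - \frac{1277}{691}}{\left(-3\right) \left(-16\right) \left(22 - 41\right)} = 4538363 \left(- \frac{1}{1837519}\right) + \frac{- \frac{1063}{1429 \cdot \frac{1}{89}} + \frac{1277}{691}}{48 \left(-19\right)} = - \frac{4538363}{1837519} + \frac{- \frac{1063}{\frac{1429}{89}} + \frac{1277}{691}}{-912} = - \frac{4538363}{1837519} + \left(\left(-1063\right) \frac{89}{1429} + \frac{1277}{691}\right) \left(- \frac{1}{912}\right) = - \frac{4538363}{1837519} + \left(- \frac{94607}{1429} + \frac{1277}{691}\right) \left(- \frac{1}{912}\right) = - \frac{4538363}{1837519} - - \frac{5295717}{75045364} = - \frac{4538363}{1837519} + \frac{5295717}{75045364} = - \frac{330852122693009}{137897282211916}$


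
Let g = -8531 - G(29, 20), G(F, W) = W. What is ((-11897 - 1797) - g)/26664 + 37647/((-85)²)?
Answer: 966661433/192647400 ≈ 5.0178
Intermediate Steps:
g = -8551 (g = -8531 - 1*20 = -8531 - 20 = -8551)
((-11897 - 1797) - g)/26664 + 37647/((-85)²) = ((-11897 - 1797) - 1*(-8551))/26664 + 37647/((-85)²) = (-13694 + 8551)*(1/26664) + 37647/7225 = -5143*1/26664 + 37647*(1/7225) = -5143/26664 + 37647/7225 = 966661433/192647400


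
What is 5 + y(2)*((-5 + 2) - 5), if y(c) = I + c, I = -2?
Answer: 5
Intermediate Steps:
y(c) = -2 + c
5 + y(2)*((-5 + 2) - 5) = 5 + (-2 + 2)*((-5 + 2) - 5) = 5 + 0*(-3 - 5) = 5 + 0*(-8) = 5 + 0 = 5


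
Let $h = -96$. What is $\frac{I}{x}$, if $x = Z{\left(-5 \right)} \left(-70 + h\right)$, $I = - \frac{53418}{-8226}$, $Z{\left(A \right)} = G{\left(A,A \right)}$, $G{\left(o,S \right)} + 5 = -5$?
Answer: $\frac{8903}{2275860} \approx 0.0039119$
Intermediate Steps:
$G{\left(o,S \right)} = -10$ ($G{\left(o,S \right)} = -5 - 5 = -10$)
$Z{\left(A \right)} = -10$
$I = \frac{8903}{1371}$ ($I = \left(-53418\right) \left(- \frac{1}{8226}\right) = \frac{8903}{1371} \approx 6.4938$)
$x = 1660$ ($x = - 10 \left(-70 - 96\right) = \left(-10\right) \left(-166\right) = 1660$)
$\frac{I}{x} = \frac{8903}{1371 \cdot 1660} = \frac{8903}{1371} \cdot \frac{1}{1660} = \frac{8903}{2275860}$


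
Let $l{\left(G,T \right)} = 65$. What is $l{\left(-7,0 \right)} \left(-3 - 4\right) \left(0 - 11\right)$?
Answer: $5005$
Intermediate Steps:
$l{\left(-7,0 \right)} \left(-3 - 4\right) \left(0 - 11\right) = 65 \left(-3 - 4\right) \left(0 - 11\right) = 65 \left(\left(-7\right) \left(-11\right)\right) = 65 \cdot 77 = 5005$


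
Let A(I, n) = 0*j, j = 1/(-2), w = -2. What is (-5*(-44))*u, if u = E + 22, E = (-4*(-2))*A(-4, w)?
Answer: 4840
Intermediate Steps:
j = -½ ≈ -0.50000
A(I, n) = 0 (A(I, n) = 0*(-½) = 0)
E = 0 (E = -4*(-2)*0 = 8*0 = 0)
u = 22 (u = 0 + 22 = 22)
(-5*(-44))*u = -5*(-44)*22 = 220*22 = 4840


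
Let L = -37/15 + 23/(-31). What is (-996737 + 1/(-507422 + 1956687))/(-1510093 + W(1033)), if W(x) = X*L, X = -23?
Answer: 134341852492272/203522872047437 ≈ 0.66008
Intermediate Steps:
L = -1492/465 (L = -37*1/15 + 23*(-1/31) = -37/15 - 23/31 = -1492/465 ≈ -3.2086)
W(x) = 34316/465 (W(x) = -23*(-1492/465) = 34316/465)
(-996737 + 1/(-507422 + 1956687))/(-1510093 + W(1033)) = (-996737 + 1/(-507422 + 1956687))/(-1510093 + 34316/465) = (-996737 + 1/1449265)/(-702158929/465) = (-996737 + 1/1449265)*(-465/702158929) = -1444536048304/1449265*(-465/702158929) = 134341852492272/203522872047437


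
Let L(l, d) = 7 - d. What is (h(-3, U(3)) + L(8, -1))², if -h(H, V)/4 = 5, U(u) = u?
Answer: 144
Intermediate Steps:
h(H, V) = -20 (h(H, V) = -4*5 = -20)
(h(-3, U(3)) + L(8, -1))² = (-20 + (7 - 1*(-1)))² = (-20 + (7 + 1))² = (-20 + 8)² = (-12)² = 144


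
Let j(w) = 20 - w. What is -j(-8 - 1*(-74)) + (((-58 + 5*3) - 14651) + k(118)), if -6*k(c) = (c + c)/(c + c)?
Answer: -87889/6 ≈ -14648.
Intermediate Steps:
k(c) = -⅙ (k(c) = -(c + c)/(6*(c + c)) = -2*c/(6*(2*c)) = -2*c*1/(2*c)/6 = -⅙*1 = -⅙)
-j(-8 - 1*(-74)) + (((-58 + 5*3) - 14651) + k(118)) = -(20 - (-8 - 1*(-74))) + (((-58 + 5*3) - 14651) - ⅙) = -(20 - (-8 + 74)) + (((-58 + 15) - 14651) - ⅙) = -(20 - 1*66) + ((-43 - 14651) - ⅙) = -(20 - 66) + (-14694 - ⅙) = -1*(-46) - 88165/6 = 46 - 88165/6 = -87889/6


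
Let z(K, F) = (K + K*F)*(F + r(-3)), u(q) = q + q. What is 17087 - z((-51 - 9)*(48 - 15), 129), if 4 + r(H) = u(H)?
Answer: 30647687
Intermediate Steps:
u(q) = 2*q
r(H) = -4 + 2*H
z(K, F) = (-10 + F)*(K + F*K) (z(K, F) = (K + K*F)*(F + (-4 + 2*(-3))) = (K + F*K)*(F + (-4 - 6)) = (K + F*K)*(F - 10) = (K + F*K)*(-10 + F) = (-10 + F)*(K + F*K))
17087 - z((-51 - 9)*(48 - 15), 129) = 17087 - (-51 - 9)*(48 - 15)*(-10 + 129**2 - 9*129) = 17087 - (-60*33)*(-10 + 16641 - 1161) = 17087 - (-1980)*15470 = 17087 - 1*(-30630600) = 17087 + 30630600 = 30647687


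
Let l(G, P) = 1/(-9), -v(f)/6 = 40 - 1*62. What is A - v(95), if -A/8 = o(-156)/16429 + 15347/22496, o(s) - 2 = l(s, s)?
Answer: -57153242623/415785132 ≈ -137.46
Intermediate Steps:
v(f) = 132 (v(f) = -6*(40 - 1*62) = -6*(40 - 62) = -6*(-22) = 132)
l(G, P) = -⅑
o(s) = 17/9 (o(s) = 2 - ⅑ = 17/9)
A = -2269605199/415785132 (A = -8*((17/9)/16429 + 15347/22496) = -8*((17/9)*(1/16429) + 15347*(1/22496)) = -8*(17/147861 + 15347/22496) = -8*2269605199/3326281056 = -2269605199/415785132 ≈ -5.4586)
A - v(95) = -2269605199/415785132 - 1*132 = -2269605199/415785132 - 132 = -57153242623/415785132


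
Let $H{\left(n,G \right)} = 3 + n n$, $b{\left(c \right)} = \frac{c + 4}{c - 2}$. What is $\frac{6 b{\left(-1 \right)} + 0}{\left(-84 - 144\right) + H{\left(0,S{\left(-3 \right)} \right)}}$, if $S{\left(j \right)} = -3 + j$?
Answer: $\frac{2}{75} \approx 0.026667$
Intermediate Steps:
$b{\left(c \right)} = \frac{4 + c}{-2 + c}$
$H{\left(n,G \right)} = 3 + n^{2}$
$\frac{6 b{\left(-1 \right)} + 0}{\left(-84 - 144\right) + H{\left(0,S{\left(-3 \right)} \right)}} = \frac{6 \frac{4 - 1}{-2 - 1} + 0}{\left(-84 - 144\right) + \left(3 + 0^{2}\right)} = \frac{6 \frac{1}{-3} \cdot 3 + 0}{-228 + \left(3 + 0\right)} = \frac{6 \left(\left(- \frac{1}{3}\right) 3\right) + 0}{-228 + 3} = \frac{6 \left(-1\right) + 0}{-225} = \left(-6 + 0\right) \left(- \frac{1}{225}\right) = \left(-6\right) \left(- \frac{1}{225}\right) = \frac{2}{75}$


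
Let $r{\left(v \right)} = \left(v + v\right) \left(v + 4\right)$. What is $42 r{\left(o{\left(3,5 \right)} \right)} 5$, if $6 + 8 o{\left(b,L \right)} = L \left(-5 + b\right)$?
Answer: $-1680$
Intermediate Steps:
$o{\left(b,L \right)} = - \frac{3}{4} + \frac{L \left(-5 + b\right)}{8}$
$r{\left(v \right)} = 2 v \left(4 + v\right)$
$42 r{\left(o{\left(3,5 \right)} \right)} 5 = 42 \cdot 2 \left(- \frac{3}{4} - \frac{25}{8} + \frac{1}{8} \cdot 5 \cdot 3\right) \left(4 - \left(\frac{31}{8} - \frac{15}{8}\right)\right) 5 = 42 \cdot 2 \left(- \frac{3}{4} - \frac{25}{8} + \frac{15}{8}\right) \left(4 - 2\right) 5 = 42 \cdot 2 \left(-2\right) \left(4 - 2\right) 5 = 42 \cdot 2 \left(-2\right) 2 \cdot 5 = 42 \left(\left(-8\right) 5\right) = 42 \left(-40\right) = -1680$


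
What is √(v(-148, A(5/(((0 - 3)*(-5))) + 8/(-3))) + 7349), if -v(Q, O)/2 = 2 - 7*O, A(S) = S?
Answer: √65811/3 ≈ 85.512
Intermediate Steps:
v(Q, O) = -4 + 14*O (v(Q, O) = -2*(2 - 7*O) = -4 + 14*O)
√(v(-148, A(5/(((0 - 3)*(-5))) + 8/(-3))) + 7349) = √((-4 + 14*(5/(((0 - 3)*(-5))) + 8/(-3))) + 7349) = √((-4 + 14*(5/((-3*(-5))) + 8*(-⅓))) + 7349) = √((-4 + 14*(5/15 - 8/3)) + 7349) = √((-4 + 14*(5*(1/15) - 8/3)) + 7349) = √((-4 + 14*(⅓ - 8/3)) + 7349) = √((-4 + 14*(-7/3)) + 7349) = √((-4 - 98/3) + 7349) = √(-110/3 + 7349) = √(21937/3) = √65811/3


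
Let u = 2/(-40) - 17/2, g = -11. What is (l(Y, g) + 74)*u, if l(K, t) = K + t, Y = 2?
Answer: -2223/4 ≈ -555.75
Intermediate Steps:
u = -171/20 (u = 2*(-1/40) - 17*½ = -1/20 - 17/2 = -171/20 ≈ -8.5500)
(l(Y, g) + 74)*u = ((2 - 11) + 74)*(-171/20) = (-9 + 74)*(-171/20) = 65*(-171/20) = -2223/4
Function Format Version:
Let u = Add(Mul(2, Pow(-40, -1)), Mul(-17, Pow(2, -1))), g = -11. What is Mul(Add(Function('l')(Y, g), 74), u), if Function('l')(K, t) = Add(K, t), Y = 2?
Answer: Rational(-2223, 4) ≈ -555.75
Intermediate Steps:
u = Rational(-171, 20) (u = Add(Mul(2, Rational(-1, 40)), Mul(-17, Rational(1, 2))) = Add(Rational(-1, 20), Rational(-17, 2)) = Rational(-171, 20) ≈ -8.5500)
Mul(Add(Function('l')(Y, g), 74), u) = Mul(Add(Add(2, -11), 74), Rational(-171, 20)) = Mul(Add(-9, 74), Rational(-171, 20)) = Mul(65, Rational(-171, 20)) = Rational(-2223, 4)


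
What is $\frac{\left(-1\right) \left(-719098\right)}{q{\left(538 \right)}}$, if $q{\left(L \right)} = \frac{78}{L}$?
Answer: $\frac{193437362}{39} \approx 4.9599 \cdot 10^{6}$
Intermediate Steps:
$\frac{\left(-1\right) \left(-719098\right)}{q{\left(538 \right)}} = \frac{\left(-1\right) \left(-719098\right)}{78 \cdot \frac{1}{538}} = \frac{719098}{78 \cdot \frac{1}{538}} = \frac{719098}{\frac{39}{269}} = 719098 \cdot \frac{269}{39} = \frac{193437362}{39}$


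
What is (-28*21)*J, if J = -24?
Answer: 14112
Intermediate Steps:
(-28*21)*J = -28*21*(-24) = -588*(-24) = 14112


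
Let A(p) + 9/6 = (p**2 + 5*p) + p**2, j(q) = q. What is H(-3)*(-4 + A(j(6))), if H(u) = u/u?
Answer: 193/2 ≈ 96.500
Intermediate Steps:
H(u) = 1
A(p) = -3/2 + 2*p**2 + 5*p (A(p) = -3/2 + ((p**2 + 5*p) + p**2) = -3/2 + (2*p**2 + 5*p) = -3/2 + 2*p**2 + 5*p)
H(-3)*(-4 + A(j(6))) = 1*(-4 + (-3/2 + 2*6**2 + 5*6)) = 1*(-4 + (-3/2 + 2*36 + 30)) = 1*(-4 + (-3/2 + 72 + 30)) = 1*(-4 + 201/2) = 1*(193/2) = 193/2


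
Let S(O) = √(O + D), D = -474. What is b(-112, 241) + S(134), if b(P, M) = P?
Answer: -112 + 2*I*√85 ≈ -112.0 + 18.439*I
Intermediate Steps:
S(O) = √(-474 + O) (S(O) = √(O - 474) = √(-474 + O))
b(-112, 241) + S(134) = -112 + √(-474 + 134) = -112 + √(-340) = -112 + 2*I*√85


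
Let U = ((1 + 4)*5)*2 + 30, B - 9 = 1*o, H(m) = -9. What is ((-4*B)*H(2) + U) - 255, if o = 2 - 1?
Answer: 185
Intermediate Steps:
o = 1
B = 10 (B = 9 + 1*1 = 9 + 1 = 10)
U = 80 (U = (5*5)*2 + 30 = 25*2 + 30 = 50 + 30 = 80)
((-4*B)*H(2) + U) - 255 = (-4*10*(-9) + 80) - 255 = (-40*(-9) + 80) - 255 = (360 + 80) - 255 = 440 - 255 = 185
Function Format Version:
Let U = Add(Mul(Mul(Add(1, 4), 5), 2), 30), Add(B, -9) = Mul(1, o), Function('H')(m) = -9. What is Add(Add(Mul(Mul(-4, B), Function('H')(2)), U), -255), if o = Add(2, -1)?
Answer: 185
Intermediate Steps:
o = 1
B = 10 (B = Add(9, Mul(1, 1)) = Add(9, 1) = 10)
U = 80 (U = Add(Mul(Mul(5, 5), 2), 30) = Add(Mul(25, 2), 30) = Add(50, 30) = 80)
Add(Add(Mul(Mul(-4, B), Function('H')(2)), U), -255) = Add(Add(Mul(Mul(-4, 10), -9), 80), -255) = Add(Add(Mul(-40, -9), 80), -255) = Add(Add(360, 80), -255) = Add(440, -255) = 185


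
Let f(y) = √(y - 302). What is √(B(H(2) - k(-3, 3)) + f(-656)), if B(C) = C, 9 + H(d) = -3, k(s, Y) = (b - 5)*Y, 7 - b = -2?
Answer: √(-24 + I*√958) ≈ 2.7538 + 5.6199*I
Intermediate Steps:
b = 9 (b = 7 - 1*(-2) = 7 + 2 = 9)
k(s, Y) = 4*Y (k(s, Y) = (9 - 5)*Y = 4*Y)
H(d) = -12 (H(d) = -9 - 3 = -12)
f(y) = √(-302 + y)
√(B(H(2) - k(-3, 3)) + f(-656)) = √((-12 - 4*3) + √(-302 - 656)) = √((-12 - 1*12) + √(-958)) = √((-12 - 12) + I*√958) = √(-24 + I*√958)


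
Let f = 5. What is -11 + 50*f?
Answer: 239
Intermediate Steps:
-11 + 50*f = -11 + 50*5 = -11 + 250 = 239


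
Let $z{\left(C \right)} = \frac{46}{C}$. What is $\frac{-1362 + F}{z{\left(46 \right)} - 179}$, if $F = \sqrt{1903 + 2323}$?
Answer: $\frac{681}{89} - \frac{\sqrt{4226}}{178} \approx 7.2865$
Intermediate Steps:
$F = \sqrt{4226} \approx 65.008$
$\frac{-1362 + F}{z{\left(46 \right)} - 179} = \frac{-1362 + \sqrt{4226}}{\frac{46}{46} - 179} = \frac{-1362 + \sqrt{4226}}{46 \cdot \frac{1}{46} - 179} = \frac{-1362 + \sqrt{4226}}{1 - 179} = \frac{-1362 + \sqrt{4226}}{-178} = \left(-1362 + \sqrt{4226}\right) \left(- \frac{1}{178}\right) = \frac{681}{89} - \frac{\sqrt{4226}}{178}$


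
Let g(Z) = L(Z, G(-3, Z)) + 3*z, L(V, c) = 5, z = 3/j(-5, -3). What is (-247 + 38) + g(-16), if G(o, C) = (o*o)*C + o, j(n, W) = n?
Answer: -1029/5 ≈ -205.80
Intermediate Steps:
G(o, C) = o + C*o**2 (G(o, C) = o**2*C + o = C*o**2 + o = o + C*o**2)
z = -3/5 (z = 3/(-5) = 3*(-1/5) = -3/5 ≈ -0.60000)
g(Z) = 16/5 (g(Z) = 5 + 3*(-3/5) = 5 - 9/5 = 16/5)
(-247 + 38) + g(-16) = (-247 + 38) + 16/5 = -209 + 16/5 = -1029/5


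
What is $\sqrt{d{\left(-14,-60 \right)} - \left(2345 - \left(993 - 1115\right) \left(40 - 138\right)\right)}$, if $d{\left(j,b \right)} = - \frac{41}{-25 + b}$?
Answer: $\frac{4 \sqrt{4340185}}{85} \approx 98.038$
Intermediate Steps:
$\sqrt{d{\left(-14,-60 \right)} - \left(2345 - \left(993 - 1115\right) \left(40 - 138\right)\right)} = \sqrt{- \frac{41}{-25 - 60} - \left(2345 - \left(993 - 1115\right) \left(40 - 138\right)\right)} = \sqrt{- \frac{41}{-85} - -9611} = \sqrt{\left(-41\right) \left(- \frac{1}{85}\right) + \left(11956 - 2345\right)} = \sqrt{\frac{41}{85} + 9611} = \sqrt{\frac{816976}{85}} = \frac{4 \sqrt{4340185}}{85}$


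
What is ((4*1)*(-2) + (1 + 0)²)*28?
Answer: -196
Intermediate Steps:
((4*1)*(-2) + (1 + 0)²)*28 = (4*(-2) + 1²)*28 = (-8 + 1)*28 = -7*28 = -196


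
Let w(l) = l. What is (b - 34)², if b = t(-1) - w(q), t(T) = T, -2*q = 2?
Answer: 1156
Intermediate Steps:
q = -1 (q = -½*2 = -1)
b = 0 (b = -1 - 1*(-1) = -1 + 1 = 0)
(b - 34)² = (0 - 34)² = (-34)² = 1156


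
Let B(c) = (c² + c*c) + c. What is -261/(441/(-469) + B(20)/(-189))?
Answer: 3305043/66847 ≈ 49.442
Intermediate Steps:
B(c) = c + 2*c² (B(c) = (c² + c²) + c = 2*c² + c = c + 2*c²)
-261/(441/(-469) + B(20)/(-189)) = -261/(441/(-469) + (20*(1 + 2*20))/(-189)) = -261/(441*(-1/469) + (20*(1 + 40))*(-1/189)) = -261/(-63/67 + (20*41)*(-1/189)) = -261/(-63/67 + 820*(-1/189)) = -261/(-63/67 - 820/189) = -261/(-66847/12663) = -261*(-12663/66847) = 3305043/66847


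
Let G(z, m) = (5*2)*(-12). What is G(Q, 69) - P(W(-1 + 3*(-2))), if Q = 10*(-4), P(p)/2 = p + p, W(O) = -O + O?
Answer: -120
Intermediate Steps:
W(O) = 0
P(p) = 4*p (P(p) = 2*(p + p) = 2*(2*p) = 4*p)
Q = -40
G(z, m) = -120 (G(z, m) = 10*(-12) = -120)
G(Q, 69) - P(W(-1 + 3*(-2))) = -120 - 4*0 = -120 - 1*0 = -120 + 0 = -120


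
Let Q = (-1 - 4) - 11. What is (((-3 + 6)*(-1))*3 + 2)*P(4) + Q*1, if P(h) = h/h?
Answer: -23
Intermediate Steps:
P(h) = 1
Q = -16 (Q = -5 - 11 = -16)
(((-3 + 6)*(-1))*3 + 2)*P(4) + Q*1 = (((-3 + 6)*(-1))*3 + 2)*1 - 16*1 = ((3*(-1))*3 + 2)*1 - 16 = (-3*3 + 2)*1 - 16 = (-9 + 2)*1 - 16 = -7*1 - 16 = -7 - 16 = -23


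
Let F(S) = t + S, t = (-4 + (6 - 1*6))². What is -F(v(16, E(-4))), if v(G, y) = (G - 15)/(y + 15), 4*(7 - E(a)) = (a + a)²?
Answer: -97/6 ≈ -16.167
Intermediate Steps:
t = 16 (t = (-4 + (6 - 6))² = (-4 + 0)² = (-4)² = 16)
E(a) = 7 - a² (E(a) = 7 - (a + a)²/4 = 7 - 4*a²/4 = 7 - a²)
v(G, y) = (-15 + G)/(15 + y)
F(S) = 16 + S
-F(v(16, E(-4))) = -(16 + (-15 + 16)/(15 + (7 - 1*(-4)²))) = -(16 + 1/(15 + (7 - 1*16))) = -(16 + 1/(15 + (7 - 16))) = -(16 + 1/(15 - 9)) = -(16 + 1/6) = -(16 + (⅙)*1) = -(16 + ⅙) = -1*97/6 = -97/6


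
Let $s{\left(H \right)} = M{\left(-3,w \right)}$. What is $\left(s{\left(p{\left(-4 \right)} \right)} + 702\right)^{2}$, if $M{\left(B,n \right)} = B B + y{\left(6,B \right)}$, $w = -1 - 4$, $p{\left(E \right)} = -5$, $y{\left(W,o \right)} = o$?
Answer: $501264$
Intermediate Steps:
$w = -5$
$M{\left(B,n \right)} = B + B^{2}$ ($M{\left(B,n \right)} = B B + B = B^{2} + B = B + B^{2}$)
$s{\left(H \right)} = 6$ ($s{\left(H \right)} = - 3 \left(1 - 3\right) = \left(-3\right) \left(-2\right) = 6$)
$\left(s{\left(p{\left(-4 \right)} \right)} + 702\right)^{2} = \left(6 + 702\right)^{2} = 708^{2} = 501264$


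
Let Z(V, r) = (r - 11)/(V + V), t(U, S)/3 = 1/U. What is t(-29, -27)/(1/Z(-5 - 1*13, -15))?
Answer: -13/174 ≈ -0.074713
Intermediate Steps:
t(U, S) = 3/U
Z(V, r) = (-11 + r)/(2*V) (Z(V, r) = (-11 + r)/((2*V)) = (-11 + r)*(1/(2*V)) = (-11 + r)/(2*V))
t(-29, -27)/(1/Z(-5 - 1*13, -15)) = (3/(-29))/(1/((-11 - 15)/(2*(-5 - 1*13)))) = (3*(-1/29))/(1/((½)*(-26)/(-5 - 13))) = -3*(½)*(-26)/(-18)/29 = -3*(½)*(-1/18)*(-26)/29 = -3/(29*(1/(13/18))) = -3/(29*18/13) = -3/29*13/18 = -13/174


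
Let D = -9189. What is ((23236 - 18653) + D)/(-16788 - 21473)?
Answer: 4606/38261 ≈ 0.12038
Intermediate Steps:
((23236 - 18653) + D)/(-16788 - 21473) = ((23236 - 18653) - 9189)/(-16788 - 21473) = (4583 - 9189)/(-38261) = -4606*(-1/38261) = 4606/38261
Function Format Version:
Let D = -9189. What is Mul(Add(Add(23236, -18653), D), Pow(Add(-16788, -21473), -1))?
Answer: Rational(4606, 38261) ≈ 0.12038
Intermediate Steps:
Mul(Add(Add(23236, -18653), D), Pow(Add(-16788, -21473), -1)) = Mul(Add(Add(23236, -18653), -9189), Pow(Add(-16788, -21473), -1)) = Mul(Add(4583, -9189), Pow(-38261, -1)) = Mul(-4606, Rational(-1, 38261)) = Rational(4606, 38261)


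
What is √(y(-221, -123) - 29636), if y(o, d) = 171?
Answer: I*√29465 ≈ 171.65*I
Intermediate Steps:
√(y(-221, -123) - 29636) = √(171 - 29636) = √(-29465) = I*√29465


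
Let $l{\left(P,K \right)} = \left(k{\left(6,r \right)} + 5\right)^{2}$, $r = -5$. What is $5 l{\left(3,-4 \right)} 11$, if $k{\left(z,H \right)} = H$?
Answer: $0$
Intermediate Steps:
$l{\left(P,K \right)} = 0$ ($l{\left(P,K \right)} = \left(-5 + 5\right)^{2} = 0^{2} = 0$)
$5 l{\left(3,-4 \right)} 11 = 5 \cdot 0 \cdot 11 = 0 \cdot 11 = 0$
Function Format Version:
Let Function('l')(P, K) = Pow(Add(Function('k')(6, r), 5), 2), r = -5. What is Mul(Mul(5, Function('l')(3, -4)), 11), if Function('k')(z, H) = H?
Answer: 0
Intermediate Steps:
Function('l')(P, K) = 0 (Function('l')(P, K) = Pow(Add(-5, 5), 2) = Pow(0, 2) = 0)
Mul(Mul(5, Function('l')(3, -4)), 11) = Mul(Mul(5, 0), 11) = Mul(0, 11) = 0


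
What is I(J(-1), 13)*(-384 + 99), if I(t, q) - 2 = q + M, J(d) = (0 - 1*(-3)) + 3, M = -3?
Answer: -3420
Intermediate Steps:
J(d) = 6 (J(d) = (0 + 3) + 3 = 3 + 3 = 6)
I(t, q) = -1 + q (I(t, q) = 2 + (q - 3) = 2 + (-3 + q) = -1 + q)
I(J(-1), 13)*(-384 + 99) = (-1 + 13)*(-384 + 99) = 12*(-285) = -3420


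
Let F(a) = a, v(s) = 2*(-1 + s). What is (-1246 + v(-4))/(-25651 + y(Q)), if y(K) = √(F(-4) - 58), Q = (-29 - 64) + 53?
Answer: 32217656/657973863 + 1256*I*√62/657973863 ≈ 0.048965 + 1.5031e-5*I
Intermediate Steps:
v(s) = -2 + 2*s
Q = -40 (Q = -93 + 53 = -40)
y(K) = I*√62 (y(K) = √(-4 - 58) = √(-62) = I*√62)
(-1246 + v(-4))/(-25651 + y(Q)) = (-1246 + (-2 + 2*(-4)))/(-25651 + I*√62) = (-1246 + (-2 - 8))/(-25651 + I*√62) = (-1246 - 10)/(-25651 + I*√62) = -1256/(-25651 + I*√62)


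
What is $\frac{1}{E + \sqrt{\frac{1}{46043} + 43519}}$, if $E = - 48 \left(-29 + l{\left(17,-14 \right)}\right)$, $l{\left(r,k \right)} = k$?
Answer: $\frac{15838792}{32357309135} - \frac{\sqrt{92258445676674}}{194143854810} \approx 0.00044002$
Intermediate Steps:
$E = 2064$ ($E = - 48 \left(-29 - 14\right) = \left(-48\right) \left(-43\right) = 2064$)
$\frac{1}{E + \sqrt{\frac{1}{46043} + 43519}} = \frac{1}{2064 + \sqrt{\frac{1}{46043} + 43519}} = \frac{1}{2064 + \sqrt{\frac{2003745318}{46043}}} = \frac{1}{2064 + \frac{\sqrt{92258445676674}}{46043}}$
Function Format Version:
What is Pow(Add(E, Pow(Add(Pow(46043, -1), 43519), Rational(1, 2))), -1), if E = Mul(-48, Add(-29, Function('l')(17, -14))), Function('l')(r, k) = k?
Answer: Add(Rational(15838792, 32357309135), Mul(Rational(-1, 194143854810), Pow(92258445676674, Rational(1, 2)))) ≈ 0.00044002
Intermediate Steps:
E = 2064 (E = Mul(-48, Add(-29, -14)) = Mul(-48, -43) = 2064)
Pow(Add(E, Pow(Add(Pow(46043, -1), 43519), Rational(1, 2))), -1) = Pow(Add(2064, Pow(Add(Pow(46043, -1), 43519), Rational(1, 2))), -1) = Pow(Add(2064, Pow(Add(Rational(1, 46043), 43519), Rational(1, 2))), -1) = Pow(Add(2064, Pow(Rational(2003745318, 46043), Rational(1, 2))), -1) = Pow(Add(2064, Mul(Rational(1, 46043), Pow(92258445676674, Rational(1, 2)))), -1)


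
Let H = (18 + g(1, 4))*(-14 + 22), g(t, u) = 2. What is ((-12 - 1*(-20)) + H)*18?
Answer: 3024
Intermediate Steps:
H = 160 (H = (18 + 2)*(-14 + 22) = 20*8 = 160)
((-12 - 1*(-20)) + H)*18 = ((-12 - 1*(-20)) + 160)*18 = ((-12 + 20) + 160)*18 = (8 + 160)*18 = 168*18 = 3024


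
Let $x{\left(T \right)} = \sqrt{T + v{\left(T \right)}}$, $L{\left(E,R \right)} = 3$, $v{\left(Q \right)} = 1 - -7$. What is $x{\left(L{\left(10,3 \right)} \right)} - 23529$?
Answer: $-23529 + \sqrt{11} \approx -23526.0$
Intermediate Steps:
$v{\left(Q \right)} = 8$ ($v{\left(Q \right)} = 1 + 7 = 8$)
$x{\left(T \right)} = \sqrt{8 + T}$ ($x{\left(T \right)} = \sqrt{T + 8} = \sqrt{8 + T}$)
$x{\left(L{\left(10,3 \right)} \right)} - 23529 = \sqrt{8 + 3} - 23529 = \sqrt{11} - 23529 = -23529 + \sqrt{11}$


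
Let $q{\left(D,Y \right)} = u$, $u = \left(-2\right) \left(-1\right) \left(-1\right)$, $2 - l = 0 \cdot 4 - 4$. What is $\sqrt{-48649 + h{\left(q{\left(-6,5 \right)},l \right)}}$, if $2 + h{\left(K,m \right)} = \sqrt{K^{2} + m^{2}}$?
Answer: $\sqrt{-48651 + 2 \sqrt{10}} \approx 220.56 i$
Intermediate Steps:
$l = 6$ ($l = 2 - \left(0 \cdot 4 - 4\right) = 2 - \left(0 - 4\right) = 2 - -4 = 2 + 4 = 6$)
$u = -2$ ($u = 2 \left(-1\right) = -2$)
$q{\left(D,Y \right)} = -2$
$h{\left(K,m \right)} = -2 + \sqrt{K^{2} + m^{2}}$
$\sqrt{-48649 + h{\left(q{\left(-6,5 \right)},l \right)}} = \sqrt{-48649 - \left(2 - \sqrt{\left(-2\right)^{2} + 6^{2}}\right)} = \sqrt{-48649 - \left(2 - \sqrt{4 + 36}\right)} = \sqrt{-48649 - \left(2 - \sqrt{40}\right)} = \sqrt{-48649 - \left(2 - 2 \sqrt{10}\right)} = \sqrt{-48651 + 2 \sqrt{10}}$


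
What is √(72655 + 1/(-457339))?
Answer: 6*√422123452923831/457339 ≈ 269.55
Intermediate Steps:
√(72655 + 1/(-457339)) = √(72655 - 1/457339) = √(33227965044/457339) = 6*√422123452923831/457339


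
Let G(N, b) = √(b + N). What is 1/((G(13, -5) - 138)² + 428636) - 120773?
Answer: -3025725001793855/25052991992 + 69*√2/25052991992 ≈ -1.2077e+5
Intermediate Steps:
G(N, b) = √(N + b)
1/((G(13, -5) - 138)² + 428636) - 120773 = 1/((√(13 - 5) - 138)² + 428636) - 120773 = 1/((√8 - 138)² + 428636) - 120773 = 1/((2*√2 - 138)² + 428636) - 120773 = 1/((-138 + 2*√2)² + 428636) - 120773 = 1/(428636 + (-138 + 2*√2)²) - 120773 = -120773 + 1/(428636 + (-138 + 2*√2)²)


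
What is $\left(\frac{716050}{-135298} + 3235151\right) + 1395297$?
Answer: $\frac{313244818727}{67649} \approx 4.6304 \cdot 10^{6}$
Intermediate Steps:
$\left(\frac{716050}{-135298} + 3235151\right) + 1395297 = \left(716050 \left(- \frac{1}{135298}\right) + 3235151\right) + 1395297 = \left(- \frac{358025}{67649} + 3235151\right) + 1395297 = \frac{218854371974}{67649} + 1395297 = \frac{313244818727}{67649}$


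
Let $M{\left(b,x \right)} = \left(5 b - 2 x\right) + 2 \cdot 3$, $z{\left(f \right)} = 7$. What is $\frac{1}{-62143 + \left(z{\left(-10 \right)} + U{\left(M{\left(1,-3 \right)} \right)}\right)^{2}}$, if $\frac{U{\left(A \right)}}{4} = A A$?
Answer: $\frac{1}{1290426} \approx 7.7494 \cdot 10^{-7}$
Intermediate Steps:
$M{\left(b,x \right)} = 6 - 2 x + 5 b$ ($M{\left(b,x \right)} = \left(- 2 x + 5 b\right) + 6 = 6 - 2 x + 5 b$)
$U{\left(A \right)} = 4 A^{2}$ ($U{\left(A \right)} = 4 A A = 4 A^{2}$)
$\frac{1}{-62143 + \left(z{\left(-10 \right)} + U{\left(M{\left(1,-3 \right)} \right)}\right)^{2}} = \frac{1}{-62143 + \left(7 + 4 \left(6 - -6 + 5 \cdot 1\right)^{2}\right)^{2}} = \frac{1}{-62143 + \left(7 + 4 \left(6 + 6 + 5\right)^{2}\right)^{2}} = \frac{1}{-62143 + \left(7 + 4 \cdot 17^{2}\right)^{2}} = \frac{1}{-62143 + \left(7 + 4 \cdot 289\right)^{2}} = \frac{1}{-62143 + \left(7 + 1156\right)^{2}} = \frac{1}{-62143 + 1163^{2}} = \frac{1}{-62143 + 1352569} = \frac{1}{1290426}$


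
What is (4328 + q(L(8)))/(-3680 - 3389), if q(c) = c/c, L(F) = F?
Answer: -4329/7069 ≈ -0.61239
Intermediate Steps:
q(c) = 1
(4328 + q(L(8)))/(-3680 - 3389) = (4328 + 1)/(-3680 - 3389) = 4329/(-7069) = 4329*(-1/7069) = -4329/7069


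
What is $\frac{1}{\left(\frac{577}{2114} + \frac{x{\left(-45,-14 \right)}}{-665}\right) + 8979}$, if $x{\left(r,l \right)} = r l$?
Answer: $\frac{40166}{360623425} \approx 0.00011138$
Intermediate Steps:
$x{\left(r,l \right)} = l r$
$\frac{1}{\left(\frac{577}{2114} + \frac{x{\left(-45,-14 \right)}}{-665}\right) + 8979} = \frac{1}{\left(\frac{577}{2114} + \frac{\left(-14\right) \left(-45\right)}{-665}\right) + 8979} = \frac{1}{\left(577 \cdot \frac{1}{2114} + 630 \left(- \frac{1}{665}\right)\right) + 8979} = \frac{1}{\left(\frac{577}{2114} - \frac{18}{19}\right) + 8979} = \frac{1}{- \frac{27089}{40166} + 8979} = \frac{1}{\frac{360623425}{40166}} = \frac{40166}{360623425}$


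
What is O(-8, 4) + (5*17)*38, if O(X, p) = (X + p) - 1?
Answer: 3225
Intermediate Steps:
O(X, p) = -1 + X + p
O(-8, 4) + (5*17)*38 = (-1 - 8 + 4) + (5*17)*38 = -5 + 85*38 = -5 + 3230 = 3225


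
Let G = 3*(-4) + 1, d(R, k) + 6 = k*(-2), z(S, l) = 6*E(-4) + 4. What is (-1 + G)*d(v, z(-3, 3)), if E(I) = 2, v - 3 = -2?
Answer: 456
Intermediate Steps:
v = 1 (v = 3 - 2 = 1)
z(S, l) = 16 (z(S, l) = 6*2 + 4 = 12 + 4 = 16)
d(R, k) = -6 - 2*k (d(R, k) = -6 + k*(-2) = -6 - 2*k)
G = -11 (G = -12 + 1 = -11)
(-1 + G)*d(v, z(-3, 3)) = (-1 - 11)*(-6 - 2*16) = -12*(-6 - 32) = -12*(-38) = 456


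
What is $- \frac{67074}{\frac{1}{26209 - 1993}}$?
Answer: $-1624263984$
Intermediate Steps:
$- \frac{67074}{\frac{1}{26209 - 1993}} = - \frac{67074}{\frac{1}{24216}} = - 67074 \frac{1}{\frac{1}{24216}} = \left(-67074\right) 24216 = -1624263984$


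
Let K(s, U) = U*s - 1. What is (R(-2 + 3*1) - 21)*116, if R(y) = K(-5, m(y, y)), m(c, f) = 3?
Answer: -4292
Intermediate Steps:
K(s, U) = -1 + U*s
R(y) = -16 (R(y) = -1 + 3*(-5) = -1 - 15 = -16)
(R(-2 + 3*1) - 21)*116 = (-16 - 21)*116 = -37*116 = -4292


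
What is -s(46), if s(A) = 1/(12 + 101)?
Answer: -1/113 ≈ -0.0088496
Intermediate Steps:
s(A) = 1/113
-s(46) = -1*1/113 = -1/113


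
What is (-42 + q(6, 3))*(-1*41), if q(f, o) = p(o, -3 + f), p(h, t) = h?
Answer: 1599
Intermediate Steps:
q(f, o) = o
(-42 + q(6, 3))*(-1*41) = (-42 + 3)*(-1*41) = -39*(-41) = 1599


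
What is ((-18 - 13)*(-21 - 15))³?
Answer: 1389928896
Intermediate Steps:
((-18 - 13)*(-21 - 15))³ = (-31*(-36))³ = 1116³ = 1389928896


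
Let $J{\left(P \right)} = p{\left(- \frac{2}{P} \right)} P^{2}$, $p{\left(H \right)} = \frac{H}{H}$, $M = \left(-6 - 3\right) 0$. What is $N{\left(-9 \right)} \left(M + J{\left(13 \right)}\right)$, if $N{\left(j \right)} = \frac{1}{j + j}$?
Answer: $- \frac{169}{18} \approx -9.3889$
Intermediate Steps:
$M = 0$ ($M = \left(-9\right) 0 = 0$)
$p{\left(H \right)} = 1$
$N{\left(j \right)} = \frac{1}{2 j}$
$J{\left(P \right)} = P^{2}$ ($J{\left(P \right)} = 1 P^{2} = P^{2}$)
$N{\left(-9 \right)} \left(M + J{\left(13 \right)}\right) = \frac{1}{2 \left(-9\right)} \left(0 + 13^{2}\right) = \frac{1}{2} \left(- \frac{1}{9}\right) \left(0 + 169\right) = \left(- \frac{1}{18}\right) 169 = - \frac{169}{18}$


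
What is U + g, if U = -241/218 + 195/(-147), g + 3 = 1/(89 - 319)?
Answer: -3339108/614215 ≈ -5.4364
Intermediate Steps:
g = -691/230 (g = -3 + 1/(89 - 319) = -3 + 1/(-230) = -3 - 1/230 = -691/230 ≈ -3.0043)
U = -25979/10682 (U = -241*1/218 + 195*(-1/147) = -241/218 - 65/49 = -25979/10682 ≈ -2.4320)
U + g = -25979/10682 - 691/230 = -3339108/614215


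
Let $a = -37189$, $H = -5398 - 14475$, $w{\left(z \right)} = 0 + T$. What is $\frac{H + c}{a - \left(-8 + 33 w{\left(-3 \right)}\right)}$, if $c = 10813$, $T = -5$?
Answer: $\frac{2265}{9254} \approx 0.24476$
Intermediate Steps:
$w{\left(z \right)} = -5$ ($w{\left(z \right)} = 0 - 5 = -5$)
$H = -19873$
$\frac{H + c}{a - \left(-8 + 33 w{\left(-3 \right)}\right)} = \frac{-19873 + 10813}{-37189 + \left(\left(-33\right) \left(-5\right) + 8\right)} = - \frac{9060}{-37189 + \left(165 + 8\right)} = - \frac{9060}{-37189 + 173} = - \frac{9060}{-37016} = \left(-9060\right) \left(- \frac{1}{37016}\right) = \frac{2265}{9254}$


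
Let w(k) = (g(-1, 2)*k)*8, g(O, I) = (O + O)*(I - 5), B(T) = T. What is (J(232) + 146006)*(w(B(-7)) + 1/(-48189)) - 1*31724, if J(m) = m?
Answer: -789780685342/16063 ≈ -4.9168e+7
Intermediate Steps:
g(O, I) = 2*O*(-5 + I) (g(O, I) = (2*O)*(-5 + I) = 2*O*(-5 + I))
w(k) = 48*k (w(k) = ((2*(-1)*(-5 + 2))*k)*8 = ((2*(-1)*(-3))*k)*8 = (6*k)*8 = 48*k)
(J(232) + 146006)*(w(B(-7)) + 1/(-48189)) - 1*31724 = (232 + 146006)*(48*(-7) + 1/(-48189)) - 1*31724 = 146238*(-336 - 1/48189) - 31724 = 146238*(-16191505/48189) - 31724 = -789271102730/16063 - 31724 = -789780685342/16063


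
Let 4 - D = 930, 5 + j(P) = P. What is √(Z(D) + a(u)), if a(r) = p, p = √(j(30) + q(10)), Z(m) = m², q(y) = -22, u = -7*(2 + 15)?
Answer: √(857476 + √3) ≈ 926.00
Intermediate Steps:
u = -119 (u = -7*17 = -119)
j(P) = -5 + P
D = -926 (D = 4 - 1*930 = 4 - 930 = -926)
p = √3 (p = √((-5 + 30) - 22) = √(25 - 22) = √3 ≈ 1.7320)
a(r) = √3
√(Z(D) + a(u)) = √((-926)² + √3) = √(857476 + √3)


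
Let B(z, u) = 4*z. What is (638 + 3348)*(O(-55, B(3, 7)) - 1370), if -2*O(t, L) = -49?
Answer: -5363163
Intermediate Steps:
O(t, L) = 49/2 (O(t, L) = -1/2*(-49) = 49/2)
(638 + 3348)*(O(-55, B(3, 7)) - 1370) = (638 + 3348)*(49/2 - 1370) = 3986*(-2691/2) = -5363163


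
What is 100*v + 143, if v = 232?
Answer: 23343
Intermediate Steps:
100*v + 143 = 100*232 + 143 = 23200 + 143 = 23343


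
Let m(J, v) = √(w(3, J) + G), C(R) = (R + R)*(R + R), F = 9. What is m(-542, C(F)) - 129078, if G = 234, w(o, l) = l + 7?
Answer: -129078 + I*√301 ≈ -1.2908e+5 + 17.349*I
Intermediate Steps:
w(o, l) = 7 + l
C(R) = 4*R² (C(R) = (2*R)*(2*R) = 4*R²)
m(J, v) = √(241 + J) (m(J, v) = √((7 + J) + 234) = √(241 + J))
m(-542, C(F)) - 129078 = √(241 - 542) - 129078 = √(-301) - 129078 = I*√301 - 129078 = -129078 + I*√301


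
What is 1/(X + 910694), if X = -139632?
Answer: 1/771062 ≈ 1.2969e-6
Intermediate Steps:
1/(X + 910694) = 1/(-139632 + 910694) = 1/771062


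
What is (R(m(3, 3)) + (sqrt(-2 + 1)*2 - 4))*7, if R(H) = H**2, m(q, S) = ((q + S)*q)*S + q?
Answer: 22715 + 14*I ≈ 22715.0 + 14.0*I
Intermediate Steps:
m(q, S) = q + S*q*(S + q) (m(q, S) = ((S + q)*q)*S + q = (q*(S + q))*S + q = S*q*(S + q) + q = q + S*q*(S + q))
(R(m(3, 3)) + (sqrt(-2 + 1)*2 - 4))*7 = ((3*(1 + 3**2 + 3*3))**2 + (sqrt(-2 + 1)*2 - 4))*7 = ((3*(1 + 9 + 9))**2 + (sqrt(-1)*2 - 4))*7 = ((3*19)**2 + (I*2 - 4))*7 = (57**2 + (2*I - 4))*7 = (3249 + (-4 + 2*I))*7 = (3245 + 2*I)*7 = 22715 + 14*I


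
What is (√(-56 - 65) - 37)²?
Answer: 1248 - 814*I ≈ 1248.0 - 814.0*I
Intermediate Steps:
(√(-56 - 65) - 37)² = (√(-121) - 37)² = (11*I - 37)² = (-37 + 11*I)²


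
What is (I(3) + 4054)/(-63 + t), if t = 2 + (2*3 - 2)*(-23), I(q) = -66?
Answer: -3988/153 ≈ -26.065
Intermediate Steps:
t = -90 (t = 2 + (6 - 2)*(-23) = 2 + 4*(-23) = 2 - 92 = -90)
(I(3) + 4054)/(-63 + t) = (-66 + 4054)/(-63 - 90) = 3988/(-153) = 3988*(-1/153) = -3988/153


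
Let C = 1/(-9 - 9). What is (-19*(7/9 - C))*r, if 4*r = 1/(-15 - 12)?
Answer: 95/648 ≈ 0.14661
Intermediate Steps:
C = -1/18 (C = 1/(-18) = -1/18 ≈ -0.055556)
r = -1/108 (r = 1/(4*(-15 - 12)) = (¼)/(-27) = (¼)*(-1/27) = -1/108 ≈ -0.0092593)
(-19*(7/9 - C))*r = -19*(7/9 - 1*(-1/18))*(-1/108) = -19*(7*(⅑) + 1/18)*(-1/108) = -19*(7/9 + 1/18)*(-1/108) = -19*⅚*(-1/108) = -95/6*(-1/108) = 95/648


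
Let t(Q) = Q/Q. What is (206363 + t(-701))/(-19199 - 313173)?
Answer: -51591/83093 ≈ -0.62088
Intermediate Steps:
t(Q) = 1
(206363 + t(-701))/(-19199 - 313173) = (206363 + 1)/(-19199 - 313173) = 206364/(-332372) = 206364*(-1/332372) = -51591/83093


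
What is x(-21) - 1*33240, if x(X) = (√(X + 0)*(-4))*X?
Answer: -33240 + 84*I*√21 ≈ -33240.0 + 384.94*I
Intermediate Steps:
x(X) = -4*X^(3/2) (x(X) = (√X*(-4))*X = (-4*√X)*X = -4*X^(3/2))
x(-21) - 1*33240 = -(-84)*I*√21 - 1*33240 = -(-84)*I*√21 - 33240 = 84*I*√21 - 33240 = -33240 + 84*I*√21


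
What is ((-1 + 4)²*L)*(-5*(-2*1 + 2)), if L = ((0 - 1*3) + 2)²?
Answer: 0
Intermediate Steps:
L = 1 (L = ((0 - 3) + 2)² = (-3 + 2)² = (-1)² = 1)
((-1 + 4)²*L)*(-5*(-2*1 + 2)) = ((-1 + 4)²*1)*(-5*(-2*1 + 2)) = (3²*1)*(-5*(-2 + 2)) = (9*1)*(-5*0) = 9*0 = 0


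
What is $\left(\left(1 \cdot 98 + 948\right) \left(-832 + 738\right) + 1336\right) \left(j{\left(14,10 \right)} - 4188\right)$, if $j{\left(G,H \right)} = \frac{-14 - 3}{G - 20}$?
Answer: $\frac{1217732834}{3} \approx 4.0591 \cdot 10^{8}$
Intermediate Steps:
$j{\left(G,H \right)} = - \frac{17}{-20 + G}$ ($j{\left(G,H \right)} = \frac{-14 - 3}{-20 + G} = - \frac{17}{-20 + G}$)
$\left(\left(1 \cdot 98 + 948\right) \left(-832 + 738\right) + 1336\right) \left(j{\left(14,10 \right)} - 4188\right) = \left(\left(1 \cdot 98 + 948\right) \left(-832 + 738\right) + 1336\right) \left(- \frac{17}{-20 + 14} - 4188\right) = \left(\left(98 + 948\right) \left(-94\right) + 1336\right) \left(- \frac{17}{-6} - 4188\right) = \left(1046 \left(-94\right) + 1336\right) \left(\left(-17\right) \left(- \frac{1}{6}\right) - 4188\right) = \left(-98324 + 1336\right) \left(\frac{17}{6} - 4188\right) = \left(-96988\right) \left(- \frac{25111}{6}\right) = \frac{1217732834}{3}$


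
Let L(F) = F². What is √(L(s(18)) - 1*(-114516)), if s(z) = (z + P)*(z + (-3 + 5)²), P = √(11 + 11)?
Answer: 2*√(70495 + 4356*√22) ≈ 603.08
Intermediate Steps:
P = √22 ≈ 4.6904
s(z) = (4 + z)*(z + √22) (s(z) = (z + √22)*(z + (-3 + 5)²) = (z + √22)*(z + 2²) = (z + √22)*(z + 4) = (z + √22)*(4 + z) = (4 + z)*(z + √22))
√(L(s(18)) - 1*(-114516)) = √((18² + 4*18 + 4*√22 + 18*√22)² - 1*(-114516)) = √((324 + 72 + 4*√22 + 18*√22)² + 114516) = √((396 + 22*√22)² + 114516) = √(114516 + (396 + 22*√22)²)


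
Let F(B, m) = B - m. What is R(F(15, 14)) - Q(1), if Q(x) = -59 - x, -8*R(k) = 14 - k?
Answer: 467/8 ≈ 58.375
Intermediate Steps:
R(k) = -7/4 + k/8 (R(k) = -(14 - k)/8 = -7/4 + k/8)
R(F(15, 14)) - Q(1) = (-7/4 + (15 - 1*14)/8) - (-59 - 1*1) = (-7/4 + (15 - 14)/8) - (-59 - 1) = (-7/4 + (⅛)*1) - 1*(-60) = (-7/4 + ⅛) + 60 = -13/8 + 60 = 467/8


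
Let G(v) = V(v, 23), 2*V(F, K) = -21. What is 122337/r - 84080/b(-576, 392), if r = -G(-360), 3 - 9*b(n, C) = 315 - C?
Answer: 15345/7 ≈ 2192.1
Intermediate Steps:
V(F, K) = -21/2 (V(F, K) = (½)*(-21) = -21/2)
G(v) = -21/2
b(n, C) = -104/3 + C/9 (b(n, C) = ⅓ - (315 - C)/9 = ⅓ + (-35 + C/9) = -104/3 + C/9)
r = 21/2 (r = -1*(-21/2) = 21/2 ≈ 10.500)
122337/r - 84080/b(-576, 392) = 122337/(21/2) - 84080/(-104/3 + (⅑)*392) = 122337*(2/21) - 84080/(-104/3 + 392/9) = 81558/7 - 84080/80/9 = 81558/7 - 84080*9/80 = 81558/7 - 9459 = 15345/7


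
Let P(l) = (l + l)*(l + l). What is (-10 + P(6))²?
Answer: 17956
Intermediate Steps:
P(l) = 4*l² (P(l) = (2*l)*(2*l) = 4*l²)
(-10 + P(6))² = (-10 + 4*6²)² = (-10 + 4*36)² = (-10 + 144)² = 134² = 17956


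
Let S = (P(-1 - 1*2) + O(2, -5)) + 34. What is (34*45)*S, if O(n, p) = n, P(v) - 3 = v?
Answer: 55080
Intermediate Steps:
P(v) = 3 + v
S = 36 (S = ((3 + (-1 - 1*2)) + 2) + 34 = ((3 + (-1 - 2)) + 2) + 34 = ((3 - 3) + 2) + 34 = (0 + 2) + 34 = 2 + 34 = 36)
(34*45)*S = (34*45)*36 = 1530*36 = 55080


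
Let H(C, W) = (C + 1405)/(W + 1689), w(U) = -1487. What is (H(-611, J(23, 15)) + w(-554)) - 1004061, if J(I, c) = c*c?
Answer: -962309039/957 ≈ -1.0055e+6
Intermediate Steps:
J(I, c) = c**2
H(C, W) = (1405 + C)/(1689 + W)
(H(-611, J(23, 15)) + w(-554)) - 1004061 = ((1405 - 611)/(1689 + 15**2) - 1487) - 1004061 = (794/(1689 + 225) - 1487) - 1004061 = (794/1914 - 1487) - 1004061 = ((1/1914)*794 - 1487) - 1004061 = (397/957 - 1487) - 1004061 = -1422662/957 - 1004061 = -962309039/957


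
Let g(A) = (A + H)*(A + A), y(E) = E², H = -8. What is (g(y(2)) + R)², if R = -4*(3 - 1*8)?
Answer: 144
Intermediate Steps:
R = 20 (R = -4*(3 - 8) = -4*(-5) = 20)
g(A) = 2*A*(-8 + A) (g(A) = (A - 8)*(A + A) = (-8 + A)*(2*A) = 2*A*(-8 + A))
(g(y(2)) + R)² = (2*2²*(-8 + 2²) + 20)² = (2*4*(-8 + 4) + 20)² = (2*4*(-4) + 20)² = (-32 + 20)² = (-12)² = 144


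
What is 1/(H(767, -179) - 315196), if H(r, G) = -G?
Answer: -1/315017 ≈ -3.1744e-6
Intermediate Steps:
1/(H(767, -179) - 315196) = 1/(-1*(-179) - 315196) = 1/(179 - 315196) = 1/(-315017) = -1/315017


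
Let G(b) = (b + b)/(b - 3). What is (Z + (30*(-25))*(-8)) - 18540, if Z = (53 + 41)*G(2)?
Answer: -12916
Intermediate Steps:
G(b) = 2*b/(-3 + b) (G(b) = (2*b)/(-3 + b) = 2*b/(-3 + b))
Z = -376 (Z = (53 + 41)*(2*2/(-3 + 2)) = 94*(2*2/(-1)) = 94*(2*2*(-1)) = 94*(-4) = -376)
(Z + (30*(-25))*(-8)) - 18540 = (-376 + (30*(-25))*(-8)) - 18540 = (-376 - 750*(-8)) - 18540 = (-376 + 6000) - 18540 = 5624 - 18540 = -12916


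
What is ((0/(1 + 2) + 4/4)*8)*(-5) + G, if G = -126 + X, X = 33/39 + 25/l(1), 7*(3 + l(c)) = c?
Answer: -9043/52 ≈ -173.90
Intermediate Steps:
l(c) = -3 + c/7
X = -411/52 (X = 33/39 + 25/(-3 + (⅐)*1) = 33*(1/39) + 25/(-3 + ⅐) = 11/13 + 25/(-20/7) = 11/13 + 25*(-7/20) = 11/13 - 35/4 = -411/52 ≈ -7.9038)
G = -6963/52 (G = -126 - 411/52 = -6963/52 ≈ -133.90)
((0/(1 + 2) + 4/4)*8)*(-5) + G = ((0/(1 + 2) + 4/4)*8)*(-5) - 6963/52 = ((0/3 + 4*(¼))*8)*(-5) - 6963/52 = ((0*(⅓) + 1)*8)*(-5) - 6963/52 = ((0 + 1)*8)*(-5) - 6963/52 = (1*8)*(-5) - 6963/52 = 8*(-5) - 6963/52 = -40 - 6963/52 = -9043/52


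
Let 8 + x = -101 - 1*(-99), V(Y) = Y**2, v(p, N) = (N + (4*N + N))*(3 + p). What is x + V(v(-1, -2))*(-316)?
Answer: -182026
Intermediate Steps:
v(p, N) = 6*N*(3 + p) (v(p, N) = (N + 5*N)*(3 + p) = (6*N)*(3 + p) = 6*N*(3 + p))
x = -10 (x = -8 + (-101 - 1*(-99)) = -8 + (-101 + 99) = -8 - 2 = -10)
x + V(v(-1, -2))*(-316) = -10 + (6*(-2)*(3 - 1))**2*(-316) = -10 + (6*(-2)*2)**2*(-316) = -10 + (-24)**2*(-316) = -10 + 576*(-316) = -10 - 182016 = -182026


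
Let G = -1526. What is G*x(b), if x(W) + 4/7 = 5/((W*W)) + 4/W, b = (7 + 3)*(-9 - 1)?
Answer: 932277/1000 ≈ 932.28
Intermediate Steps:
b = -100 (b = 10*(-10) = -100)
x(W) = -4/7 + 4/W + 5/W**2 (x(W) = -4/7 + (5/((W*W)) + 4/W) = -4/7 + (5/(W**2) + 4/W) = -4/7 + (5/W**2 + 4/W) = -4/7 + (4/W + 5/W**2) = -4/7 + 4/W + 5/W**2)
G*x(b) = -1526*(-4/7 + 4/(-100) + 5/(-100)**2) = -1526*(-4/7 + 4*(-1/100) + 5*(1/10000)) = -1526*(-4/7 - 1/25 + 1/2000) = -1526*(-8553/14000) = 932277/1000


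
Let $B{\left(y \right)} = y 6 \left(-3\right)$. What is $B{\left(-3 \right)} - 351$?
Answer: $-297$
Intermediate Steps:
$B{\left(y \right)} = - 18 y$ ($B{\left(y \right)} = 6 y \left(-3\right) = - 18 y$)
$B{\left(-3 \right)} - 351 = \left(-18\right) \left(-3\right) - 351 = 54 - 351 = -297$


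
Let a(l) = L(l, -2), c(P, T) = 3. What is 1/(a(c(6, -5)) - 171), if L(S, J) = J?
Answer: -1/173 ≈ -0.0057803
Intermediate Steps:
a(l) = -2
1/(a(c(6, -5)) - 171) = 1/(-2 - 171) = 1/(-173) = -1/173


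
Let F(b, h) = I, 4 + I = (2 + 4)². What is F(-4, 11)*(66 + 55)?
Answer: 3872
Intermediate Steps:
I = 32 (I = -4 + (2 + 4)² = -4 + 6² = -4 + 36 = 32)
F(b, h) = 32
F(-4, 11)*(66 + 55) = 32*(66 + 55) = 32*121 = 3872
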